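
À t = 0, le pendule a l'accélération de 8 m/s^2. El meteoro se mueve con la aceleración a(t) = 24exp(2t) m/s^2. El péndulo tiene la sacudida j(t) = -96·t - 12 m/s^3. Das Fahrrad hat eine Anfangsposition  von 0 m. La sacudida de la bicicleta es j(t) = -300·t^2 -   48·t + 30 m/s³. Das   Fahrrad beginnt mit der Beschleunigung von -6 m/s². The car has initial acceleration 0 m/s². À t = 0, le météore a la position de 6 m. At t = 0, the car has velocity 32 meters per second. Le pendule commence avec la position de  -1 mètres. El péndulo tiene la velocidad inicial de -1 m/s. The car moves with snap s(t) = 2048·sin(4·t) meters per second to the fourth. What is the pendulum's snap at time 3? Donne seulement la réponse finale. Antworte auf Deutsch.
Bei t = 3, s = -96.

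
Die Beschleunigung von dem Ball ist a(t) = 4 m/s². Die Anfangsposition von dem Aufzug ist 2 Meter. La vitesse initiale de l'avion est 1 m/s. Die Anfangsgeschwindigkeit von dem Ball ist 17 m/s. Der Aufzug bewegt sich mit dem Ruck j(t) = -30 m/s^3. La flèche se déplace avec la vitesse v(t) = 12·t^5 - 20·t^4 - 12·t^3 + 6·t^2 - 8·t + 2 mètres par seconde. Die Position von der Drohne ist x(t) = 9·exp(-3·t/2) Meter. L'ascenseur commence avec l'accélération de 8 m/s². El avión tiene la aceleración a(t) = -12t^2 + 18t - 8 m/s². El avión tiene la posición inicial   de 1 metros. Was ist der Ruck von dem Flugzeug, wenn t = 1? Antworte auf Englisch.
We must differentiate our acceleration equation a(t) = -12·t^2 + 18·t - 8 1 time. Differentiating acceleration, we get jerk: j(t) = 18 - 24·t. We have jerk j(t) = 18 - 24·t. Substituting t = 1: j(1) = -6.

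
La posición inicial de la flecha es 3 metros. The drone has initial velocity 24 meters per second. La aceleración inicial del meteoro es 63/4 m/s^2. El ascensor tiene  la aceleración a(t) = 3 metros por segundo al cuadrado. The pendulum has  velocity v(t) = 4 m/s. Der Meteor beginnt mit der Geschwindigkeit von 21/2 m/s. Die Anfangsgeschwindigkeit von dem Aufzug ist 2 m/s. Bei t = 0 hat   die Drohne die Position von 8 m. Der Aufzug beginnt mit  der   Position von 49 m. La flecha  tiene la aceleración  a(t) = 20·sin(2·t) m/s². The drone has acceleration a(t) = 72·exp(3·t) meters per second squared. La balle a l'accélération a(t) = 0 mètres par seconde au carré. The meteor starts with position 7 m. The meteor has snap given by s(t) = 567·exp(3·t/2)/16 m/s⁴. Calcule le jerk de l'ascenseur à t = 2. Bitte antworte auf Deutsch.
Ausgehend von der Beschleunigung a(t) = 3, nehmen wir 1 Ableitung. Mit d/dt von a(t) finden wir j(t) = 0. Aus der Gleichung für den Ruck j(t) = 0, setzen wir t = 2 ein und erhalten j = 0.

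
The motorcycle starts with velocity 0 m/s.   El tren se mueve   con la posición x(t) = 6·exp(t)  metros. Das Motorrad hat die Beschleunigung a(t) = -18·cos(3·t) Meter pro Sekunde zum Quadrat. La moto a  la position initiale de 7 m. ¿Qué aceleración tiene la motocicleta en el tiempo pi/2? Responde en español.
De la ecuación de la aceleración a(t) = -18·cos(3·t), sustituimos t = pi/2 para obtener a = 0.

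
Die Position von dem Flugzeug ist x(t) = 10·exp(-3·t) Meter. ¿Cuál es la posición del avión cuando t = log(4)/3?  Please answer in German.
Aus der Gleichung für die Position x(t) = 10·exp(-3·t), setzen wir t = log(4)/3 ein und erhalten x = 5/2.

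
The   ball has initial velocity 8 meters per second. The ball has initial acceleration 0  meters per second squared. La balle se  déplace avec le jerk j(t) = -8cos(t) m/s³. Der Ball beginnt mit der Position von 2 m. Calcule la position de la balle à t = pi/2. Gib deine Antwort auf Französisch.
Nous devons intégrer notre équation du jerk j(t) = -8·cos(t) 3 fois. L'intégrale du jerk, avec a(0) = 0, donne l'accélération: a(t) = -8·sin(t). En intégrant l'accélération et en utilisant la condition initiale v(0) = 8, nous obtenons v(t) = 8·cos(t). La primitive de la vitesse, avec x(0) = 2, donne la position: x(t) = 8·sin(t) + 2. De l'équation de la position x(t) = 8·sin(t) + 2, nous substituons t = pi/2 pour obtenir x = 10.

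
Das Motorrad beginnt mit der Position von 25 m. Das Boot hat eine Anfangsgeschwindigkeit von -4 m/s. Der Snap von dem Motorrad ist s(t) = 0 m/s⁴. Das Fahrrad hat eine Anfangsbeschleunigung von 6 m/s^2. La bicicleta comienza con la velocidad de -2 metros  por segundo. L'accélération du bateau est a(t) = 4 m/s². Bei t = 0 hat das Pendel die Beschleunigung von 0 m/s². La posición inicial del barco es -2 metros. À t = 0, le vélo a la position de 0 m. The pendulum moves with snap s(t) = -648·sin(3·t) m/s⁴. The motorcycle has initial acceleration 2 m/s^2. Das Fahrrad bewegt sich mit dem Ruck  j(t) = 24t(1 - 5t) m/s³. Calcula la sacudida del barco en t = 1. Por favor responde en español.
Partiendo de la aceleración a(t) = 4, tomamos 1 derivada. Derivando la aceleración, obtenemos la sacudida: j(t) = 0. De la ecuación de la sacudida j(t) = 0, sustituimos t = 1 para obtener j = 0.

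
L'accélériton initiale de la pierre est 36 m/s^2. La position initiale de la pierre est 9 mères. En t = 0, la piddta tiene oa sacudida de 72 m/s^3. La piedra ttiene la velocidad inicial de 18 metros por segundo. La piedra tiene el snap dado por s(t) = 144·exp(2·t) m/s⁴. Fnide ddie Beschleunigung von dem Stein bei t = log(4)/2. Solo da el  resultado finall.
Bei t = log(4)/2, a = 144.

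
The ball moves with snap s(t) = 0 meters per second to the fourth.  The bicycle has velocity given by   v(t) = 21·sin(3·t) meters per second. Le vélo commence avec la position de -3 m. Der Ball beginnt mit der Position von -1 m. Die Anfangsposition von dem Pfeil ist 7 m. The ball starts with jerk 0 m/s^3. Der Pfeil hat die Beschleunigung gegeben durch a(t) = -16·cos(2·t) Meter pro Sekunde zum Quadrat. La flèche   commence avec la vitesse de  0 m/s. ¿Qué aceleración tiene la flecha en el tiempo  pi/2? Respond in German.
Aus der Gleichung für die Beschleunigung a(t) = -16·cos(2·t), setzen wir t = pi/2 ein und erhalten a = 16.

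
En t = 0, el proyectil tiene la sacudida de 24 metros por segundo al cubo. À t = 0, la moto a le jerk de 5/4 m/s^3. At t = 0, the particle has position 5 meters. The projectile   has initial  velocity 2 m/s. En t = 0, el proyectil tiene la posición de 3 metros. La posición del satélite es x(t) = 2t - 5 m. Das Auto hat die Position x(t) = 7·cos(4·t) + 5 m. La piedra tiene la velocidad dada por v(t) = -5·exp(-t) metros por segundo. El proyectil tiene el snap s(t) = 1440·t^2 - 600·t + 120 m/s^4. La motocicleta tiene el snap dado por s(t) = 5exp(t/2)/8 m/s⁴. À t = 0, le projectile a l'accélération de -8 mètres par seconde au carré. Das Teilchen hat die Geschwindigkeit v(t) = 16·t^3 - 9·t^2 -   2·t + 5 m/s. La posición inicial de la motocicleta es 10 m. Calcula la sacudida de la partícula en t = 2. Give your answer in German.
Ausgehend von der Geschwindigkeit v(t) = 16·t^3 - 9·t^2 - 2·t + 5, nehmen wir 2 Ableitungen. Die Ableitung von der Geschwindigkeit ergibt die Beschleunigung: a(t) = 48·t^2 - 18·t - 2. Mit d/dt von a(t) finden wir j(t) = 96·t - 18. Mit j(t) = 96·t - 18 und Einsetzen von t = 2, finden wir j = 174.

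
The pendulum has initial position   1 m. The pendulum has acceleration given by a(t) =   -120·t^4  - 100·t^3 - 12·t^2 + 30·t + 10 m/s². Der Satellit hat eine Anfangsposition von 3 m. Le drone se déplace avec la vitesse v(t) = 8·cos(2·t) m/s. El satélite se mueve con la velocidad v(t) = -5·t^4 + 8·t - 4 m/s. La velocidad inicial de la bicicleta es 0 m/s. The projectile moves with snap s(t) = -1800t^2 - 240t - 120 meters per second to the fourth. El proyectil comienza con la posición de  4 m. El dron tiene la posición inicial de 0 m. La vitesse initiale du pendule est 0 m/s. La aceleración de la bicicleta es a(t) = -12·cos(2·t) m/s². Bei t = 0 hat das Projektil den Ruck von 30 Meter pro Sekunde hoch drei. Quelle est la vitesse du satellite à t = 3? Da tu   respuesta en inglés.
From the given velocity equation v(t) = -5·t^4 + 8·t - 4, we substitute t = 3 to get v = -385.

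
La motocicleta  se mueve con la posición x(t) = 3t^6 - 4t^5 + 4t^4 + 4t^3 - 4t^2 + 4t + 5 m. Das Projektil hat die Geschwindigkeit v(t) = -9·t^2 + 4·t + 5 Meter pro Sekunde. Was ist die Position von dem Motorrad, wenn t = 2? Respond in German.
Wir haben die Position x(t) = 3·t^6 - 4·t^5 + 4·t^4 + 4·t^3 - 4·t^2 + 4·t + 5. Durch Einsetzen von t = 2: x(2) = 157.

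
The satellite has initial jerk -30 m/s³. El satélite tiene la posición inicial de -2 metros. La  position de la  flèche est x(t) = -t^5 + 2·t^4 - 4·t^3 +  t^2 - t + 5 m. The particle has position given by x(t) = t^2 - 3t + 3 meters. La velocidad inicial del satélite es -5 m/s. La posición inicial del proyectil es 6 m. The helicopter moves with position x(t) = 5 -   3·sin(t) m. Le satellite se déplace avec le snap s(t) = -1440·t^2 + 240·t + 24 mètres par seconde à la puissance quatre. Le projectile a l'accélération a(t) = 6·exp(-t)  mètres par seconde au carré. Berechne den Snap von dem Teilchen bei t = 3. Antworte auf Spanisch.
Partiendo de la posición x(t) = t^2 - 3·t + 3, tomamos 4 derivadas. Derivando la posición, obtenemos la velocidad: v(t) = 2·t - 3. Derivando la velocidad, obtenemos la aceleración: a(t) = 2. Derivando la aceleración, obtenemos la sacudida: j(t) = 0. Derivando la sacudida, obtenemos el snap: s(t) = 0. Usando s(t) = 0 y sustituyendo t = 3, encontramos s = 0.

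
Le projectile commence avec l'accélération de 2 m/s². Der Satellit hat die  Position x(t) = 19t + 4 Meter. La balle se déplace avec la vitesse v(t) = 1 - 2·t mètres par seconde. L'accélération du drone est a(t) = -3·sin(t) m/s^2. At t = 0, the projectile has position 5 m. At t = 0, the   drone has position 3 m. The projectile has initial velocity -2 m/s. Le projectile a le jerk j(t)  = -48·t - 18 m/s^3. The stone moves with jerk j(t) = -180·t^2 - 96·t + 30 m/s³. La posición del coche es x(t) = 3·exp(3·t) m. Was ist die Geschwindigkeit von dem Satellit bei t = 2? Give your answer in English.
To solve this, we need to take 1 derivative of our position equation x(t) = 19·t + 4. Differentiating position, we get velocity: v(t) = 19. Using v(t) = 19 and substituting t = 2, we find v = 19.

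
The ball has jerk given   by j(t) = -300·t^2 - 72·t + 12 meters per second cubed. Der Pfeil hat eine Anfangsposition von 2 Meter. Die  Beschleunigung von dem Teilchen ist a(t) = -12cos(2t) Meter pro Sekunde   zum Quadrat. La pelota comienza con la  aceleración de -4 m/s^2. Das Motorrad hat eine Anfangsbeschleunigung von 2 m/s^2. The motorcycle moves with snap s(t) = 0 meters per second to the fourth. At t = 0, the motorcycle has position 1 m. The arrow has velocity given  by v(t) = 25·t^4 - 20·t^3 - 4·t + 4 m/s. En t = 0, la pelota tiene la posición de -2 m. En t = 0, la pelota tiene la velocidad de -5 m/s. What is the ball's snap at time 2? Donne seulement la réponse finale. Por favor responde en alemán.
Die Antwort ist -1272.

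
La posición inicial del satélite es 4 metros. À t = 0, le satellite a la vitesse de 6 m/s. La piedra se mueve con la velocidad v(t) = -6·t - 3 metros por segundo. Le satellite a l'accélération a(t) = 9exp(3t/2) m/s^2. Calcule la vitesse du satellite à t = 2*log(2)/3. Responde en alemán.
Ausgehend von der Beschleunigung a(t) = 9·exp(3·t/2), nehmen wir 1 Integral. Die Stammfunktion von der Beschleunigung ist die Geschwindigkeit. Mit v(0) = 6 erhalten wir v(t) = 6·exp(3·t/2). Mit v(t) = 6·exp(3·t/2) und Einsetzen von t = 2*log(2)/3, finden wir v = 12.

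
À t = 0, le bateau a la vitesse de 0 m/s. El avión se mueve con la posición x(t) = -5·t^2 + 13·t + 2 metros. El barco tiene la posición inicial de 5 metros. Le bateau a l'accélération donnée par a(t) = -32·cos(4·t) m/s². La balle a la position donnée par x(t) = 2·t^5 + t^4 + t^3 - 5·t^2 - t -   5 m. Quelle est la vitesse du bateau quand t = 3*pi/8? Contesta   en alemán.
Wir müssen das Integral unserer Gleichung für die Beschleunigung a(t) = -32·cos(4·t) 1-mal finden. Mit ∫a(t)dt und Anwendung von v(0) = 0, finden wir v(t) = -8·sin(4·t). Wir haben die Geschwindigkeit v(t) = -8·sin(4·t). Durch Einsetzen von t = 3*pi/8: v(3*pi/8) = 8.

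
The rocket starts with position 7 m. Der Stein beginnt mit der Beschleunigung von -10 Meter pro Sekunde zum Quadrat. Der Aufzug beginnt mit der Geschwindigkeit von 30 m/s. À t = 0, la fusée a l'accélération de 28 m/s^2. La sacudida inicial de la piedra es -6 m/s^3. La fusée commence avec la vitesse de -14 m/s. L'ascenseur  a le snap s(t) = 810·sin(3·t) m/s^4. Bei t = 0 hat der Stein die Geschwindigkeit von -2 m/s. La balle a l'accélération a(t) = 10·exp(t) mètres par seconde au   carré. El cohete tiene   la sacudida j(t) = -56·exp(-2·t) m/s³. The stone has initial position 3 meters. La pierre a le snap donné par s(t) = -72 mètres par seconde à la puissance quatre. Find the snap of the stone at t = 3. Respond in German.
Wir haben den Snap s(t) = -72. Durch Einsetzen von t = 3: s(3) = -72.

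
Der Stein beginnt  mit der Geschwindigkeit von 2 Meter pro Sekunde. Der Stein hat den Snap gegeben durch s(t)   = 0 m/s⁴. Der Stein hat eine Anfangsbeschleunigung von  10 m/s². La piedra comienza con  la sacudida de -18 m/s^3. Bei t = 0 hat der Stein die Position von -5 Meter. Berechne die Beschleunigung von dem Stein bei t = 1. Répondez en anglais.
Starting from snap s(t) = 0, we take 2 integrals. The integral of snap is jerk. Using j(0) = -18, we get j(t) = -18. Taking ∫j(t)dt and applying a(0) = 10, we find a(t) = 10 - 18·t. From the given acceleration equation a(t) = 10 - 18·t, we substitute t = 1 to get a = -8.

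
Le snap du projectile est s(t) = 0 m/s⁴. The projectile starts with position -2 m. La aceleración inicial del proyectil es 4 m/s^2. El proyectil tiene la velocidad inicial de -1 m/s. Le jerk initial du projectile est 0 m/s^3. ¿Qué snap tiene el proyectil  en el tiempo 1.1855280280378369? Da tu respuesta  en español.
Usando s(t) = 0 y sustituyendo t = 1.1855280280378369, encontramos s = 0.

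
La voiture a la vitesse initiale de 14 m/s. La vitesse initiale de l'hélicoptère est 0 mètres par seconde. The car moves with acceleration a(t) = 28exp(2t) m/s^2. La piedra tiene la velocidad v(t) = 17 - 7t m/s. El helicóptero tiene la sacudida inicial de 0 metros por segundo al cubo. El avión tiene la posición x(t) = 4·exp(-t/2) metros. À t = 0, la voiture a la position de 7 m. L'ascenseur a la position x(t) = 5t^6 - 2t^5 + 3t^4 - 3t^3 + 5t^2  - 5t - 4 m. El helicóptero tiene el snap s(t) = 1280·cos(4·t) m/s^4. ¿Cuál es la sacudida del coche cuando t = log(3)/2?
Partiendo de la aceleración a(t) = 28·exp(2·t), tomamos 1 derivada. La derivada de la aceleración da la sacudida: j(t) = 56·exp(2·t). Usando j(t) = 56·exp(2·t) y sustituyendo t = log(3)/2, encontramos j = 168.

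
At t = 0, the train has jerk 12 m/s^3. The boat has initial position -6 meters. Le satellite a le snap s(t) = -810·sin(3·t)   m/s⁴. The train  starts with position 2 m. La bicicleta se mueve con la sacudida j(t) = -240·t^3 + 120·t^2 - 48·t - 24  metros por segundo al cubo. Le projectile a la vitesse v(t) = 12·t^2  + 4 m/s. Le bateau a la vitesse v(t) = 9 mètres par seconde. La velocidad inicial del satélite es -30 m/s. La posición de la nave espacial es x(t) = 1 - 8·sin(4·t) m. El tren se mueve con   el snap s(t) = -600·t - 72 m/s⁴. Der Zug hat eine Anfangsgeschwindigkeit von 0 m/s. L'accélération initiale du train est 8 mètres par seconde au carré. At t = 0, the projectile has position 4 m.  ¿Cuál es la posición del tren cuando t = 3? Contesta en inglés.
To solve this, we need to take 4 antiderivatives of our snap equation s(t) = -600·t - 72. The integral of snap is jerk. Using j(0) = 12, we get j(t) = -300·t^2 - 72·t + 12. The integral of jerk, with a(0) = 8, gives acceleration: a(t) = -100·t^3 - 36·t^2 + 12·t + 8. The antiderivative of acceleration, with v(0) = 0, gives velocity: v(t) = t·(-25·t^3 - 12·t^2 + 6·t + 8). The integral of velocity is position. Using x(0) = 2, we get x(t) = -5·t^5 - 3·t^4 + 2·t^3 + 4·t^2 + 2. Using x(t) = -5·t^5 - 3·t^4 + 2·t^3 + 4·t^2 + 2 and substituting t = 3, we find x = -1366.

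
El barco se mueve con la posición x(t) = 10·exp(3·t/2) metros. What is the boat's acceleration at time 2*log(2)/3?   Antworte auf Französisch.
Nous devons dériver notre équation de la position x(t) = 10·exp(3·t/2) 2 fois. En dérivant la position, nous obtenons la vitesse: v(t) = 15·exp(3·t/2). En prenant d/dt de v(t), nous trouvons a(t) = 45·exp(3·t/2)/2. Nous avons l'accélération a(t) = 45·exp(3·t/2)/2. En substituant t = 2*log(2)/3: a(2*log(2)/3) = 45.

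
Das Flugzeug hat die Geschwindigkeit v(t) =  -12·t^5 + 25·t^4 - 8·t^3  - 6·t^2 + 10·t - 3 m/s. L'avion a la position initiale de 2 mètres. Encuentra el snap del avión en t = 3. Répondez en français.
Nous devons dériver notre équation de la vitesse v(t) = -12·t^5 + 25·t^4 - 8·t^3 - 6·t^2 + 10·t - 3 3 fois. En dérivant la vitesse, nous obtenons l'accélération: a(t) = -60·t^4 + 100·t^3 - 24·t^2 - 12·t + 10. En prenant d/dt de a(t), nous trouvons j(t) = -240·t^3 + 300·t^2 - 48·t - 12. La dérivée du jerk donne le snap: s(t) = -720·t^2 + 600·t - 48. Nous avons le snap s(t) = -720·t^2 + 600·t - 48. En substituant t = 3: s(3) = -4728.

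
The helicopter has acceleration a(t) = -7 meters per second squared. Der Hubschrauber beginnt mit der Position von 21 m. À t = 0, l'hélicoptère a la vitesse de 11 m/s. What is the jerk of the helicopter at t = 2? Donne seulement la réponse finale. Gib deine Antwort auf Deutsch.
j(2) = 0.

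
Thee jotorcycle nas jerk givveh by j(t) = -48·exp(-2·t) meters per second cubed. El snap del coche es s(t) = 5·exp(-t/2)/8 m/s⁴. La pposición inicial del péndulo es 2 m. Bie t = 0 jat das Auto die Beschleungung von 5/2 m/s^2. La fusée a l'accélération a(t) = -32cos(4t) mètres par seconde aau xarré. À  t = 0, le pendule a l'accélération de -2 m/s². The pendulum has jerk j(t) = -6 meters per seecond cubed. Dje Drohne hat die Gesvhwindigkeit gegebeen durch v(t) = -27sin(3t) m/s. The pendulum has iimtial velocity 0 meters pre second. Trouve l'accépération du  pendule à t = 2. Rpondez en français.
Pour résoudre ceci, nous devons prendre 1 primitive de notre équation du jerk j(t) = -6. La primitive du jerk est l'accélération. En utilisant a(0) = -2, nous obtenons a(t) = -6·t - 2. Nous avons l'accélération a(t) = -6·t - 2. En substituant t = 2: a(2) = -14.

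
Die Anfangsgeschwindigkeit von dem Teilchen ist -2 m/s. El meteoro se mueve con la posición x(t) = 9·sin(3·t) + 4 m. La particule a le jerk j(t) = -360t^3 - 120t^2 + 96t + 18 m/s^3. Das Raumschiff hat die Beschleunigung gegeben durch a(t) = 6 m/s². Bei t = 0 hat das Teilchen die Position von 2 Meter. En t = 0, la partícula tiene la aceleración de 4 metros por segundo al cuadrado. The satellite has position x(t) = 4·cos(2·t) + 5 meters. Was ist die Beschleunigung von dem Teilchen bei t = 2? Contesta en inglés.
To find the answer, we compute 1 integral of j(t) = -360·t^3 - 120·t^2 + 96·t + 18. Finding the integral of j(t) and using a(0) = 4: a(t) = -90·t^4 - 40·t^3 + 48·t^2 + 18·t + 4. From the given acceleration equation a(t) = -90·t^4 - 40·t^3 + 48·t^2 + 18·t + 4, we substitute t = 2 to get a = -1528.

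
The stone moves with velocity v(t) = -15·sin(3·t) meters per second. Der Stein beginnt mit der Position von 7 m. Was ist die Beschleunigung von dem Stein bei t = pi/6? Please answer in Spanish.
Partiendo de la velocidad v(t) = -15·sin(3·t), tomamos 1 derivada. Tomando d/dt de v(t), encontramos a(t) = -45·cos(3·t). Usando a(t) = -45·cos(3·t) y sustituyendo t = pi/6, encontramos a = 0.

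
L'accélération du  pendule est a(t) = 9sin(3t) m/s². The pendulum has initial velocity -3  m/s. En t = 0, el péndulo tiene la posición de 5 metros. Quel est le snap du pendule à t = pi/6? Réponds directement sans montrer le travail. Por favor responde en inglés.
The answer is -81.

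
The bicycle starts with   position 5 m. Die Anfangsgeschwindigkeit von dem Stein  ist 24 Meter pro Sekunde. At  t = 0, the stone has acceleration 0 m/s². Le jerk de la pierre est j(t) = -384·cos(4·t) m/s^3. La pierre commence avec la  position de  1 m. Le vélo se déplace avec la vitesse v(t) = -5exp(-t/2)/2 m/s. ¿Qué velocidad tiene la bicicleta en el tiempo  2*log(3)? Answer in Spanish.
Usando v(t) = -5·exp(-t/2)/2 y sustituyendo t = 2*log(3), encontramos v = -5/6.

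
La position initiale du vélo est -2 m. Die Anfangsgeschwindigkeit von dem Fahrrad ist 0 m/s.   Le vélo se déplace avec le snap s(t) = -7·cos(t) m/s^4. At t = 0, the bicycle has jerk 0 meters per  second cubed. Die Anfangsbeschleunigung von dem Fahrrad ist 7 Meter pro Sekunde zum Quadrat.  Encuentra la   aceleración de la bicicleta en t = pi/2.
Necesitamos integrar nuestra ecuación del snap s(t) = -7·cos(t) 2 veces. La antiderivada del snap, con j(0) = 0, da la sacudida: j(t) = -7·sin(t). La integral de la sacudida, con a(0) = 7, da la aceleración: a(t) = 7·cos(t). Tenemos la aceleración a(t) = 7·cos(t). Sustituyendo t = pi/2: a(pi/2) = 0.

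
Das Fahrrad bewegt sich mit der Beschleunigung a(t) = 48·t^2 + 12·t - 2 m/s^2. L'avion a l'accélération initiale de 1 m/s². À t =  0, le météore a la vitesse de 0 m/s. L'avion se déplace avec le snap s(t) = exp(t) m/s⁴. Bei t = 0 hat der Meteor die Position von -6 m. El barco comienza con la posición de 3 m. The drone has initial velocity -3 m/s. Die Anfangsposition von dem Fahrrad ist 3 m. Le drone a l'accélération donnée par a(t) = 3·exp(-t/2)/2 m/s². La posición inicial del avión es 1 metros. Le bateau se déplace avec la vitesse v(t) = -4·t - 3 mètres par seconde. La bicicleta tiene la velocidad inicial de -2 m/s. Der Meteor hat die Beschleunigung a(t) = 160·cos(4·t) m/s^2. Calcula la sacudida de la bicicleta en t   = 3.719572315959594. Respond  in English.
We must differentiate our acceleration equation a(t) = 48·t^2 + 12·t - 2 1 time. Taking d/dt of a(t), we find j(t) = 96·t + 12. Using j(t) = 96·t + 12 and substituting t = 3.719572315959594, we find j = 369.078942332121.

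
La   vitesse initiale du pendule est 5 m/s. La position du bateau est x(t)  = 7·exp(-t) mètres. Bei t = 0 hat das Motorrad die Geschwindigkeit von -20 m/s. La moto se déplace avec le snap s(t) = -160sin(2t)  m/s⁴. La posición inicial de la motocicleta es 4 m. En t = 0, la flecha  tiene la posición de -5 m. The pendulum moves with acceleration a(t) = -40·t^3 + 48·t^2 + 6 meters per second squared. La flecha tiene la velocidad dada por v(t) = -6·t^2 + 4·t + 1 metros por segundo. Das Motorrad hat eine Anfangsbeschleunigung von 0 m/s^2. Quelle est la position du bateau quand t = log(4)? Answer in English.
From the given position equation x(t) = 7·exp(-t), we substitute t = log(4) to get x = 7/4.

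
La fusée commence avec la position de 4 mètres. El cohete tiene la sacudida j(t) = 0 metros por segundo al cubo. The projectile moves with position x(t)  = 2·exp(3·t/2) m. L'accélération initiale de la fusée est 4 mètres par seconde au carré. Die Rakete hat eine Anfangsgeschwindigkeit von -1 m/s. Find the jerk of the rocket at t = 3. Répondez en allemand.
Mit j(t) = 0 und Einsetzen von t = 3, finden wir j = 0.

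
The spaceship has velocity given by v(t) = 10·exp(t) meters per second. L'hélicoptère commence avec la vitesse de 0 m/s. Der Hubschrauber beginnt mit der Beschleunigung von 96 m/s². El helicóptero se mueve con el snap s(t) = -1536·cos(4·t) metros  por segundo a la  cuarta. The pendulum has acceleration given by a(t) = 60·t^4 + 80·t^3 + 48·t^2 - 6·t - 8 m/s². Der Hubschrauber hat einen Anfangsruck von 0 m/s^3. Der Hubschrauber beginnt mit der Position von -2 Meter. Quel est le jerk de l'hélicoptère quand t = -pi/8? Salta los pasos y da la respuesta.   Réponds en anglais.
The jerk at t = -pi/8 is j = 384.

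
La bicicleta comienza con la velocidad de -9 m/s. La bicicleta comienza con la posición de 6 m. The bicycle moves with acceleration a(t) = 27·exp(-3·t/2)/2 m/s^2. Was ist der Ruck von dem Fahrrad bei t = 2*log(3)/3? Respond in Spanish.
Para resolver esto, necesitamos tomar 1 derivada de nuestra ecuación de la aceleración a(t) = 27·exp(-3·t/2)/2. Tomando d/dt de a(t), encontramos j(t) = -81·exp(-3·t/2)/4. Tenemos la sacudida j(t) = -81·exp(-3·t/2)/4. Sustituyendo t = 2*log(3)/3: j(2*log(3)/3) = -27/4.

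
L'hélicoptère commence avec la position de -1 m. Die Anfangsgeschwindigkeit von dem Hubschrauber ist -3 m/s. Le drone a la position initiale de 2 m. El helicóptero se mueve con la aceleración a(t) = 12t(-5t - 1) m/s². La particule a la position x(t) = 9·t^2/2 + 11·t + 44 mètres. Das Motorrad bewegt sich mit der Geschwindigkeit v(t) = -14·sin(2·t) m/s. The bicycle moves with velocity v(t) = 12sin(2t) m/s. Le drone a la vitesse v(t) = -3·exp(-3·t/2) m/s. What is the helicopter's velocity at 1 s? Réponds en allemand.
Wir müssen unsere Gleichung für die Beschleunigung a(t) = 12·t·(-5·t - 1) 1-mal integrieren. Durch Integration von der Beschleunigung und Verwendung der Anfangsbedingung v(0) = -3, erhalten wir v(t) = -20·t^3 - 6·t^2 - 3. Mit v(t) = -20·t^3 - 6·t^2 - 3 und Einsetzen von t = 1, finden wir v = -29.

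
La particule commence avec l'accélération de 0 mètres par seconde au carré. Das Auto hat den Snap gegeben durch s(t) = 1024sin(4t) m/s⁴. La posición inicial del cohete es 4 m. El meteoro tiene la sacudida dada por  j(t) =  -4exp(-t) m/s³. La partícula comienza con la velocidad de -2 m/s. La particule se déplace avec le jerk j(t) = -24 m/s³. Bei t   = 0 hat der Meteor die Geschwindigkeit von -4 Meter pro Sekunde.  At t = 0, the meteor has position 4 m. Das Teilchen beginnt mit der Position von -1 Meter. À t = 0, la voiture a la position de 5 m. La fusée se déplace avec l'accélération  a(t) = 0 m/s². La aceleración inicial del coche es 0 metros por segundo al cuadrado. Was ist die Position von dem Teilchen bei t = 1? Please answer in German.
Um dies zu lösen, müssen wir 3 Stammfunktionen unserer Gleichung für den Ruck j(t) = -24 finden. Durch Integration von dem Ruck und Verwendung der Anfangsbedingung a(0) = 0, erhalten wir a(t) = -24·t. Die Stammfunktion von der Beschleunigung, mit v(0) = -2, ergibt die Geschwindigkeit: v(t) = -12·t^2 - 2. Durch Integration von der Geschwindigkeit und Verwendung der Anfangsbedingung x(0) = -1, erhalten wir x(t) = -4·t^3 - 2·t - 1. Wir haben die Position x(t) = -4·t^3 - 2·t - 1. Durch Einsetzen von t = 1: x(1) = -7.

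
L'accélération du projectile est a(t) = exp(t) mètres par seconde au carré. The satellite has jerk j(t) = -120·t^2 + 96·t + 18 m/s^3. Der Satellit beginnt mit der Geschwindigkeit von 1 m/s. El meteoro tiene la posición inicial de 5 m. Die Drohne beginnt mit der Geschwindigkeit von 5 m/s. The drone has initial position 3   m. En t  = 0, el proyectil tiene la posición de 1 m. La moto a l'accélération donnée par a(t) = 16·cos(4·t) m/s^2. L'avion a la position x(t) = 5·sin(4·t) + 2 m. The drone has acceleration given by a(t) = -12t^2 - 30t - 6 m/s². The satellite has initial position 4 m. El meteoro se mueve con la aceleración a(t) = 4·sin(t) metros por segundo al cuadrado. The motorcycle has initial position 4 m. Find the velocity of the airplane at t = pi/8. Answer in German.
Ausgehend von der Position x(t) = 5·sin(4·t) + 2, nehmen wir 1 Ableitung. Die Ableitung von der Position ergibt die Geschwindigkeit: v(t) = 20·cos(4·t). Aus der Gleichung für die Geschwindigkeit v(t) = 20·cos(4·t), setzen wir t = pi/8 ein und erhalten v = 0.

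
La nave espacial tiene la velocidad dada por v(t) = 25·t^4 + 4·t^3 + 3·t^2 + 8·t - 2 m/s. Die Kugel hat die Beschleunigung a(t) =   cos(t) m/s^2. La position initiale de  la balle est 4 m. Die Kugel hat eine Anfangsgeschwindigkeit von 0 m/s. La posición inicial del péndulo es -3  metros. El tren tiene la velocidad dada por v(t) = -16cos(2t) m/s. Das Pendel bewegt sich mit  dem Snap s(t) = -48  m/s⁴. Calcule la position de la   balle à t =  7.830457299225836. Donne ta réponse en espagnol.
Partiendo de la aceleración a(t) = cos(t), tomamos 2 integrales. Integrando la aceleración y usando la condición inicial v(0) = 0, obtenemos v(t) = sin(t). Integrando la velocidad y usando la condición inicial x(0) = 4, obtenemos x(t) = 5 - cos(t). Usando x(t) = 5 - cos(t) y sustituyendo t = 7.830457299225836, encontramos x = 4.97647783489688.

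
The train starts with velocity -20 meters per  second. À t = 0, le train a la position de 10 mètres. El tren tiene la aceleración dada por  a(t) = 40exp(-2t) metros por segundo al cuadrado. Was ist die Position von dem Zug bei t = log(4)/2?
Um dies zu lösen, müssen wir 2 Stammfunktionen unserer Gleichung für die Beschleunigung a(t) = 40·exp(-2·t) finden. Das Integral von der Beschleunigung, mit v(0) = -20, ergibt die Geschwindigkeit: v(t) = -20·exp(-2·t). Die Stammfunktion von der Geschwindigkeit, mit x(0) = 10, ergibt die Position: x(t) = 10·exp(-2·t). Aus der Gleichung für die Position x(t) = 10·exp(-2·t), setzen wir t = log(4)/2 ein und erhalten x = 5/2.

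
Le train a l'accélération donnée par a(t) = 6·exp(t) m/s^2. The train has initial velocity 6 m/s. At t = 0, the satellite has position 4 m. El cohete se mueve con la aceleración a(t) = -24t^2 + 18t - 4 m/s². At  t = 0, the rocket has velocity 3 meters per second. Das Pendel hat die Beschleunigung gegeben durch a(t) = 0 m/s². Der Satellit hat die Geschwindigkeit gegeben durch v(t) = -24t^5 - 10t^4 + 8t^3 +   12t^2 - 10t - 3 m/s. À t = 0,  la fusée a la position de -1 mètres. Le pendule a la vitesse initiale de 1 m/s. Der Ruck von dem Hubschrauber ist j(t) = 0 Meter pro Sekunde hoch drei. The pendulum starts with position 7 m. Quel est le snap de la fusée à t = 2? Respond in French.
En partant de l'accélération a(t) = -24·t^2 + 18·t - 4, nous prenons 2 dérivées. En prenant d/dt de a(t), nous trouvons j(t) = 18 - 48·t. En dérivant le jerk, nous obtenons le snap: s(t) = -48. De l'équation du snap s(t) = -48, nous substituons t = 2 pour obtenir s = -48.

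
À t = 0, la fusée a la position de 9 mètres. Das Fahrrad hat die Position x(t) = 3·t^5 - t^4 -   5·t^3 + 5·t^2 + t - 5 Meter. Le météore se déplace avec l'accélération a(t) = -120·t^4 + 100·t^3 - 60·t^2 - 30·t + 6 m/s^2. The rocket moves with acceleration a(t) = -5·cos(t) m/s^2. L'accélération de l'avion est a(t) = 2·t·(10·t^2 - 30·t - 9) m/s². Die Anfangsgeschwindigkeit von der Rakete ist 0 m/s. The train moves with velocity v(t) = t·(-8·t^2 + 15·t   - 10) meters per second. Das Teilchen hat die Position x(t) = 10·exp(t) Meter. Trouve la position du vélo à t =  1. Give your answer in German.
Mit x(t) = 3·t^5 - t^4 - 5·t^3 + 5·t^2 + t - 5 und Einsetzen von t = 1, finden wir x = -2.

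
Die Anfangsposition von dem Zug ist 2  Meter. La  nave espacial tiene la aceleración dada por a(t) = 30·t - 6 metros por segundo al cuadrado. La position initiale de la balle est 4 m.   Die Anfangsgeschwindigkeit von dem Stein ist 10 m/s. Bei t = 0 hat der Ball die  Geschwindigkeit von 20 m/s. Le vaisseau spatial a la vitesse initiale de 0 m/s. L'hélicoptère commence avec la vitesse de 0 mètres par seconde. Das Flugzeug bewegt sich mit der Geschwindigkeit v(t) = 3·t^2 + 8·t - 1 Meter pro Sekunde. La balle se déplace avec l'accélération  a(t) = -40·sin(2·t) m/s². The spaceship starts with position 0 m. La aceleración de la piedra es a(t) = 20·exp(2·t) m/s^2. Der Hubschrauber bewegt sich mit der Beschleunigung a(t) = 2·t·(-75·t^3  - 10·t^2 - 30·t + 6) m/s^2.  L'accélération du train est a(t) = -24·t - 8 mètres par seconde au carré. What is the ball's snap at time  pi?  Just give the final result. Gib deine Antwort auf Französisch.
À t = pi, s = 0.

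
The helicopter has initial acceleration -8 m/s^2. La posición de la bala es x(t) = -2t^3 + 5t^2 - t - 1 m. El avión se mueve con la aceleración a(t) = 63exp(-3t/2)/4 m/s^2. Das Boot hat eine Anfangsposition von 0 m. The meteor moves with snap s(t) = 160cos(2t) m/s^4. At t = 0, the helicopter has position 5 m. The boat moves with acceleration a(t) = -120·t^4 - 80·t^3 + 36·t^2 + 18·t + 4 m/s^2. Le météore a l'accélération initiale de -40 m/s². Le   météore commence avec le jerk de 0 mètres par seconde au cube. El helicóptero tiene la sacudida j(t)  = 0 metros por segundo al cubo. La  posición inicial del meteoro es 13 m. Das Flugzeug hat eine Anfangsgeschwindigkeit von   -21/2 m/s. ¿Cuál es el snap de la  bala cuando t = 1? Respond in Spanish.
Debemos derivar nuestra ecuación de la posición x(t) = -2·t^3 + 5·t^2 - t - 1 4 veces. Tomando d/dt de x(t), encontramos v(t) = -6·t^2 + 10·t - 1. Derivando la velocidad, obtenemos la aceleración: a(t) = 10 - 12·t. Tomando d/dt de a(t), encontramos j(t) = -12. Derivando la sacudida, obtenemos el snap: s(t) = 0. Usando s(t) = 0 y sustituyendo t = 1, encontramos s = 0.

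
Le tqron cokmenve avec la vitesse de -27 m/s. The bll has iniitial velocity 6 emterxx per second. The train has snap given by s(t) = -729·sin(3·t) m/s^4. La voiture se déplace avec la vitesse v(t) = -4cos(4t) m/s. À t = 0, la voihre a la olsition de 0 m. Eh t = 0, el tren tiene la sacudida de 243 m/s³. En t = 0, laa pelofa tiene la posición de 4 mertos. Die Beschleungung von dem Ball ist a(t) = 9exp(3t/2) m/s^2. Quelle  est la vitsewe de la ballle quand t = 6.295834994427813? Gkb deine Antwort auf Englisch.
We must find the integral of our acceleration equation a(t) = 9·exp(3·t/2) 1 time. Integrating acceleration and using the initial condition v(0) = 6, we get v(t) = 6·exp(3·t/2). We have velocity v(t) = 6·exp(3·t/2). Substituting t = 6.295834994427813: v(6.295834994427813) = 75774.1103266870.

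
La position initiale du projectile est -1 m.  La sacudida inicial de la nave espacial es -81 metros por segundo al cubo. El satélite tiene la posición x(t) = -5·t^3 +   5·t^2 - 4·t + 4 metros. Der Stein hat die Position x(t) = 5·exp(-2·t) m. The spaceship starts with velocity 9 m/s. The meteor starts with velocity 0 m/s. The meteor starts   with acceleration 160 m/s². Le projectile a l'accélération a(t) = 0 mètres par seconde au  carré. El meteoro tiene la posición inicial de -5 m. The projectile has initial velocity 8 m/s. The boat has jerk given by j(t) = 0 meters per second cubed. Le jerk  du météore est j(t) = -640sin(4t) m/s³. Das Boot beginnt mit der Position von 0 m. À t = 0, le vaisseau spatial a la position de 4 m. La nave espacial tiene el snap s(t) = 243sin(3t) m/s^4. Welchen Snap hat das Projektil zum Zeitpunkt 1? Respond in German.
Wir müssen unsere Gleichung für die Beschleunigung a(t) = 0 2-mal ableiten. Durch Ableiten von der Beschleunigung erhalten wir den Ruck: j(t) = 0. Die Ableitung von dem Ruck ergibt den Snap: s(t) = 0. Mit s(t) = 0 und Einsetzen von t = 1, finden wir s = 0.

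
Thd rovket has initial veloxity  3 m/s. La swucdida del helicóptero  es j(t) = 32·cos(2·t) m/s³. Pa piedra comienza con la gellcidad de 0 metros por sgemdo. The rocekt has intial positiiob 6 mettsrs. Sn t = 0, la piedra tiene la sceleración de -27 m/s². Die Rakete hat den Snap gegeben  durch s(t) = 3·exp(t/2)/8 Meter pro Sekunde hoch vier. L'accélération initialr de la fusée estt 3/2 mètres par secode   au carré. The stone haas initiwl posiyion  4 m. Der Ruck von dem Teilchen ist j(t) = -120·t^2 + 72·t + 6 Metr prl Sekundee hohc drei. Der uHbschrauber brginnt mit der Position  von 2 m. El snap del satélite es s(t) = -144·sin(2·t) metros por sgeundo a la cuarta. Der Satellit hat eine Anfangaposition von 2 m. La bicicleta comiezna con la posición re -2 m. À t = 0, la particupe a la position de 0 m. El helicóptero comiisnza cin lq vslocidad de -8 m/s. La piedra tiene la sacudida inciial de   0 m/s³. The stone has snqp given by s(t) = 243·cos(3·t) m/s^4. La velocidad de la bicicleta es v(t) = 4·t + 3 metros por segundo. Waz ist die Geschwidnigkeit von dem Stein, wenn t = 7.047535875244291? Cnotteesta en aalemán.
Wir müssen unsere Gleichung für den Snap s(t) = 243·cos(3·t) 3-mal integrieren. Das Integral von dem Snap ist der Ruck. Mit j(0) = 0 erhalten wir j(t) = 81·sin(3·t). Das Integral von dem Ruck, mit a(0) = -27, ergibt die Beschleunigung: a(t) = -27·cos(3·t). Das Integral von der Beschleunigung ist die Geschwindigkeit. Mit v(0) = 0 erhalten wir v(t) = -9·sin(3·t). Aus der Gleichung für die Geschwindigkeit v(t) = -9·sin(3·t), setzen wir t = 7.047535875244291 ein und erhalten v = -6.75284991300556.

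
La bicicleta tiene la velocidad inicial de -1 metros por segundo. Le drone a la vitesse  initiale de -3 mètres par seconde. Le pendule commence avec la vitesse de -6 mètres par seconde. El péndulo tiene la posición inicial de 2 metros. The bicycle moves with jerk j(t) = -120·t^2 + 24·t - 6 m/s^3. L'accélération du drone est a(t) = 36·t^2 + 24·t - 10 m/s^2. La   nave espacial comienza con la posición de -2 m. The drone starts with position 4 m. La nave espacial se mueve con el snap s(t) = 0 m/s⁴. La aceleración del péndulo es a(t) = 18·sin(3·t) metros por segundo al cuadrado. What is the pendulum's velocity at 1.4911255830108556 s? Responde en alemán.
Ausgehend von der Beschleunigung a(t) = 18·sin(3·t), nehmen wir 1 Integral. Das Integral von der Beschleunigung, mit v(0) = -6, ergibt die Geschwindigkeit: v(t) = -6·cos(3·t). Wir haben die Geschwindigkeit v(t) = -6·cos(3·t). Durch Einsetzen von t = 1.4911255830108556: v(1.4911255830108556) = 1.42045832054067.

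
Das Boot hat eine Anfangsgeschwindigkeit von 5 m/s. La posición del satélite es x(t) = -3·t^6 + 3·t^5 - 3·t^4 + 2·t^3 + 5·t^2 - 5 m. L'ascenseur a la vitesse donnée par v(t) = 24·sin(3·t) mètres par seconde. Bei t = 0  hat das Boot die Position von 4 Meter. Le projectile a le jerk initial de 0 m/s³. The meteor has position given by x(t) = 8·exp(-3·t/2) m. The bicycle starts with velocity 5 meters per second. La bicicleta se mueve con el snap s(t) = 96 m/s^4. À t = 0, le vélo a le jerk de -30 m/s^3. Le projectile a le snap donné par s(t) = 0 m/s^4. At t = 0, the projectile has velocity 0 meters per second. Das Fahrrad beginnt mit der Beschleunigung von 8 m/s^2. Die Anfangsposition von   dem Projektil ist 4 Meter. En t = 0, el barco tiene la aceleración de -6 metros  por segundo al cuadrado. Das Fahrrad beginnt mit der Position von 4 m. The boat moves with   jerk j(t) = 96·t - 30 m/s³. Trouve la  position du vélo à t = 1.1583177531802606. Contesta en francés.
Nous devons trouver la primitive de notre équation du snap s(t) = 96 4 fois. L'intégrale du snap est le jerk. En utilisant j(0) = -30, nous obtenons j(t) = 96·t - 30. En prenant ∫j(t)dt et en appliquant a(0) = 8, nous trouvons a(t) = 48·t^2 - 30·t + 8. L'intégrale de l'accélération est la vitesse. En utilisant v(0) = 5, nous obtenons v(t) = 16·t^3 - 15·t^2 + 8·t + 5. En intégrant la vitesse et en utilisant la condition initiale x(0) = 4, nous obtenons x(t) = 4·t^4 - 5·t^3 + 4·t^2 + 5·t + 4. En utilisant x(t) = 4·t^4 - 5·t^3 + 4·t^2 + 5·t + 4 et en substituant t = 1.1583177531802606, nous trouvons x = 14.5884498336795.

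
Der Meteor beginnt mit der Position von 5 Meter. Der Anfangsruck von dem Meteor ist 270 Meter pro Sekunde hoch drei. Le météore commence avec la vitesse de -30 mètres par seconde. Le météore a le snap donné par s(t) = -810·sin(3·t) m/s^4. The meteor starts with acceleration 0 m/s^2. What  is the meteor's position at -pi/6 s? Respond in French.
Nous devons intégrer notre équation du snap s(t) = -810·sin(3·t) 4 fois. En prenant ∫s(t)dt et en appliquant j(0) = 270, nous trouvons j(t) = 270·cos(3·t). La primitive du jerk est l'accélération. En utilisant a(0) = 0, nous obtenons a(t) = 90·sin(3·t). L'intégrale de l'accélération est la vitesse. En utilisant v(0) = -30, nous obtenons v(t) = -30·cos(3·t). En prenant ∫v(t)dt et en appliquant x(0) = 5, nous trouvons x(t) = 5 - 10·sin(3·t). Nous avons la position x(t) = 5 - 10·sin(3·t). En substituant t = -pi/6: x(-pi/6) = 15.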